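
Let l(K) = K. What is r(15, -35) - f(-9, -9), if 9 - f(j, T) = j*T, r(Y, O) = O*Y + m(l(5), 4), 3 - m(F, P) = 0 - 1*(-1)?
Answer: -451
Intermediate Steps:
m(F, P) = 2 (m(F, P) = 3 - (0 - 1*(-1)) = 3 - (0 + 1) = 3 - 1*1 = 3 - 1 = 2)
r(Y, O) = 2 + O*Y (r(Y, O) = O*Y + 2 = 2 + O*Y)
f(j, T) = 9 - T*j (f(j, T) = 9 - j*T = 9 - T*j)
r(15, -35) - f(-9, -9) = (2 - 35*15) - (9 - 1*(-9)*(-9)) = (2 - 525) - (9 - 81) = -523 - 1*(-72) = -523 + 72 = -451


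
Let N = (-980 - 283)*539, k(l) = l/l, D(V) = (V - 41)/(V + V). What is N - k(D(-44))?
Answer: -680758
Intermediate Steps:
D(V) = (-41 + V)/(2*V) (D(V) = (-41 + V)/((2*V)) = (-41 + V)*(1/(2*V)) = (-41 + V)/(2*V))
k(l) = 1
N = -680757 (N = -1263*539 = -680757)
N - k(D(-44)) = -680757 - 1*1 = -680757 - 1 = -680758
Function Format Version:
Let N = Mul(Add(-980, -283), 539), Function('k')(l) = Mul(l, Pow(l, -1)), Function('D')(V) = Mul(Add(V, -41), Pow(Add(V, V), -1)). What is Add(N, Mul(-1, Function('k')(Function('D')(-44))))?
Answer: -680758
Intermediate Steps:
Function('D')(V) = Mul(Rational(1, 2), Pow(V, -1), Add(-41, V)) (Function('D')(V) = Mul(Add(-41, V), Pow(Mul(2, V), -1)) = Mul(Add(-41, V), Mul(Rational(1, 2), Pow(V, -1))) = Mul(Rational(1, 2), Pow(V, -1), Add(-41, V)))
Function('k')(l) = 1
N = -680757 (N = Mul(-1263, 539) = -680757)
Add(N, Mul(-1, Function('k')(Function('D')(-44)))) = Add(-680757, Mul(-1, 1)) = Add(-680757, -1) = -680758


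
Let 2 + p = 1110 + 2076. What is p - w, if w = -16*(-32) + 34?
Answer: 2638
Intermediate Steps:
p = 3184 (p = -2 + (1110 + 2076) = -2 + 3186 = 3184)
w = 546 (w = 512 + 34 = 546)
p - w = 3184 - 1*546 = 3184 - 546 = 2638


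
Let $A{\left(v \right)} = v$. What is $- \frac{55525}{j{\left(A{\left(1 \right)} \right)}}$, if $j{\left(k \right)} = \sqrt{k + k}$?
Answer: $- \frac{55525 \sqrt{2}}{2} \approx -39262.0$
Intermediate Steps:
$j{\left(k \right)} = \sqrt{2} \sqrt{k}$ ($j{\left(k \right)} = \sqrt{2 k} = \sqrt{2} \sqrt{k}$)
$- \frac{55525}{j{\left(A{\left(1 \right)} \right)}} = - \frac{55525}{\sqrt{2} \sqrt{1}} = - \frac{55525}{\sqrt{2} \cdot 1} = - \frac{55525}{\sqrt{2}} = - 55525 \frac{\sqrt{2}}{2} = - \frac{55525 \sqrt{2}}{2}$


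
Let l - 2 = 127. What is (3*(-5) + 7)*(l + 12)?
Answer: -1128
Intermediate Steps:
l = 129 (l = 2 + 127 = 129)
(3*(-5) + 7)*(l + 12) = (3*(-5) + 7)*(129 + 12) = (-15 + 7)*141 = -8*141 = -1128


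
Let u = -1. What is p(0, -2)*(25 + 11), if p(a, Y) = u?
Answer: -36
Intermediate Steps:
p(a, Y) = -1
p(0, -2)*(25 + 11) = -(25 + 11) = -1*36 = -36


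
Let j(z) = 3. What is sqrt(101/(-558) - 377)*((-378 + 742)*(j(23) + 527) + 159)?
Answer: 193079*I*sqrt(13048954)/186 ≈ 3.7498e+6*I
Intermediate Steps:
sqrt(101/(-558) - 377)*((-378 + 742)*(j(23) + 527) + 159) = sqrt(101/(-558) - 377)*((-378 + 742)*(3 + 527) + 159) = sqrt(101*(-1/558) - 377)*(364*530 + 159) = sqrt(-101/558 - 377)*(192920 + 159) = sqrt(-210467/558)*193079 = (I*sqrt(13048954)/186)*193079 = 193079*I*sqrt(13048954)/186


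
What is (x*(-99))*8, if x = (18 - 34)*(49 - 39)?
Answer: 126720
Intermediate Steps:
x = -160 (x = -16*10 = -160)
(x*(-99))*8 = -160*(-99)*8 = 15840*8 = 126720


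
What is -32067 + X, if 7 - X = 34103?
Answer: -66163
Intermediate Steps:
X = -34096 (X = 7 - 1*34103 = 7 - 34103 = -34096)
-32067 + X = -32067 - 34096 = -66163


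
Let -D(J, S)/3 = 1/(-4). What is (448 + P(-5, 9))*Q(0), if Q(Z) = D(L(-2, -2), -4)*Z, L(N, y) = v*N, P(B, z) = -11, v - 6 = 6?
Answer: 0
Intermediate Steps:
v = 12 (v = 6 + 6 = 12)
L(N, y) = 12*N
D(J, S) = ¾ (D(J, S) = -3/(-4) = -3*(-¼) = ¾)
Q(Z) = 3*Z/4
(448 + P(-5, 9))*Q(0) = (448 - 11)*((¾)*0) = 437*0 = 0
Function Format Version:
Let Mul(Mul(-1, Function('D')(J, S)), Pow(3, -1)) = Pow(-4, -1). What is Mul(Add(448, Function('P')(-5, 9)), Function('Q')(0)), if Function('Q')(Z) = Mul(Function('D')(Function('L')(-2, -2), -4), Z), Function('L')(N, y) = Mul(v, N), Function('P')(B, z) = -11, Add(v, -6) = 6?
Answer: 0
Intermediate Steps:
v = 12 (v = Add(6, 6) = 12)
Function('L')(N, y) = Mul(12, N)
Function('D')(J, S) = Rational(3, 4) (Function('D')(J, S) = Mul(-3, Pow(-4, -1)) = Mul(-3, Rational(-1, 4)) = Rational(3, 4))
Function('Q')(Z) = Mul(Rational(3, 4), Z)
Mul(Add(448, Function('P')(-5, 9)), Function('Q')(0)) = Mul(Add(448, -11), Mul(Rational(3, 4), 0)) = Mul(437, 0) = 0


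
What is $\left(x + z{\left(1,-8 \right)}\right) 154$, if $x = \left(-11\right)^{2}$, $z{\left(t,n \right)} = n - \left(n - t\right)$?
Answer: $18788$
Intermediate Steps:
$z{\left(t,n \right)} = t$
$x = 121$
$\left(x + z{\left(1,-8 \right)}\right) 154 = \left(121 + 1\right) 154 = 122 \cdot 154 = 18788$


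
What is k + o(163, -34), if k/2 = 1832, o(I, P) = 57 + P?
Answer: 3687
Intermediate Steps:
k = 3664 (k = 2*1832 = 3664)
k + o(163, -34) = 3664 + (57 - 34) = 3664 + 23 = 3687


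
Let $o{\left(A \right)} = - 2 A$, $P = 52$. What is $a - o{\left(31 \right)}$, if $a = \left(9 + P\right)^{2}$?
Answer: $3783$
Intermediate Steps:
$a = 3721$ ($a = \left(9 + 52\right)^{2} = 61^{2} = 3721$)
$a - o{\left(31 \right)} = 3721 - \left(-2\right) 31 = 3721 - -62 = 3721 + 62 = 3783$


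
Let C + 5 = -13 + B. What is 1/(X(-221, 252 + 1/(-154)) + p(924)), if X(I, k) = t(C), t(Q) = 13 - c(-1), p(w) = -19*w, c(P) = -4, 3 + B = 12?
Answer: -1/17539 ≈ -5.7016e-5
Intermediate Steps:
B = 9 (B = -3 + 12 = 9)
C = -9 (C = -5 + (-13 + 9) = -5 - 4 = -9)
t(Q) = 17 (t(Q) = 13 - 1*(-4) = 13 + 4 = 17)
X(I, k) = 17
1/(X(-221, 252 + 1/(-154)) + p(924)) = 1/(17 - 19*924) = 1/(17 - 17556) = 1/(-17539) = -1/17539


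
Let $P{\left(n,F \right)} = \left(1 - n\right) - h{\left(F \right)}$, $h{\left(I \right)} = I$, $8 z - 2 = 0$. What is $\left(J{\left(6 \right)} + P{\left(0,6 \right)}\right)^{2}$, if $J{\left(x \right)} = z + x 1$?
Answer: $\frac{25}{16} \approx 1.5625$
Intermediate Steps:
$z = \frac{1}{4}$ ($z = \frac{1}{4} + \frac{1}{8} \cdot 0 = \frac{1}{4} + 0 = \frac{1}{4} \approx 0.25$)
$P{\left(n,F \right)} = 1 - F - n$ ($P{\left(n,F \right)} = \left(1 - n\right) - F = 1 - F - n$)
$J{\left(x \right)} = \frac{1}{4} + x$ ($J{\left(x \right)} = \frac{1}{4} + x 1 = \frac{1}{4} + x$)
$\left(J{\left(6 \right)} + P{\left(0,6 \right)}\right)^{2} = \left(\left(\frac{1}{4} + 6\right) - 5\right)^{2} = \left(\frac{25}{4} + \left(1 - 6 + 0\right)\right)^{2} = \left(\frac{25}{4} - 5\right)^{2} = \left(\frac{5}{4}\right)^{2} = \frac{25}{16}$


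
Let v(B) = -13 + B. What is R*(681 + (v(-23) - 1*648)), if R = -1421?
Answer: 4263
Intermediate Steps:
R*(681 + (v(-23) - 1*648)) = -1421*(681 + ((-13 - 23) - 1*648)) = -1421*(681 + (-36 - 648)) = -1421*(681 - 684) = -1421*(-3) = 4263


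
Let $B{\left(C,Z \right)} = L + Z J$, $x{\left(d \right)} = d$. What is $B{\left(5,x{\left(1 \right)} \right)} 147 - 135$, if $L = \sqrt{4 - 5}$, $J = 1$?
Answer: $12 + 147 i \approx 12.0 + 147.0 i$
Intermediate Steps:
$L = i$ ($L = \sqrt{-1} = i \approx 1.0 i$)
$B{\left(C,Z \right)} = i + Z$ ($B{\left(C,Z \right)} = i + Z 1 = i + Z$)
$B{\left(5,x{\left(1 \right)} \right)} 147 - 135 = \left(i + 1\right) 147 - 135 = \left(1 + i\right) 147 - 135 = \left(147 + 147 i\right) - 135 = 12 + 147 i$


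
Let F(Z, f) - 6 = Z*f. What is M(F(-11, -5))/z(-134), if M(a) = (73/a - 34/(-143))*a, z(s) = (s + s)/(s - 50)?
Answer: 575598/9581 ≈ 60.077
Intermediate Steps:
z(s) = 2*s/(-50 + s) (z(s) = (2*s)/(-50 + s) = 2*s/(-50 + s))
F(Z, f) = 6 + Z*f
M(a) = a*(34/143 + 73/a) (M(a) = (73/a - 34*(-1/143))*a = (73/a + 34/143)*a = (34/143 + 73/a)*a = a*(34/143 + 73/a))
M(F(-11, -5))/z(-134) = (73 + 34*(6 - 11*(-5))/143)/((2*(-134)/(-50 - 134))) = (73 + 34*(6 + 55)/143)/((2*(-134)/(-184))) = (73 + (34/143)*61)/((2*(-134)*(-1/184))) = (73 + 2074/143)/(67/46) = (12513/143)*(46/67) = 575598/9581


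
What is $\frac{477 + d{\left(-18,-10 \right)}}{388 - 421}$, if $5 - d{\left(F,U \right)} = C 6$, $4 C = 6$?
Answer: $- \frac{43}{3} \approx -14.333$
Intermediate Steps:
$C = \frac{3}{2}$ ($C = \frac{1}{4} \cdot 6 = \frac{3}{2} \approx 1.5$)
$d{\left(F,U \right)} = -4$ ($d{\left(F,U \right)} = 5 - \frac{3}{2} \cdot 6 = 5 - 9 = -4$)
$\frac{477 + d{\left(-18,-10 \right)}}{388 - 421} = \frac{477 - 4}{388 - 421} = \frac{473}{-33} = 473 \left(- \frac{1}{33}\right) = - \frac{43}{3}$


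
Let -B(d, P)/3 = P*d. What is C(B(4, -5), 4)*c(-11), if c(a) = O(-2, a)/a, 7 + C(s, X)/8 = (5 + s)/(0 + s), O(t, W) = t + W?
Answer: -1846/33 ≈ -55.939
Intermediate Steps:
O(t, W) = W + t
B(d, P) = -3*P*d
C(s, X) = -56 + 8*(5 + s)/s (C(s, X) = -56 + 8*((5 + s)/(0 + s)) = -56 + 8*((5 + s)/s) = -56 + 8*(5 + s)/s)
c(a) = (-2 + a)/a (c(a) = (a - 2)/a = (-2 + a)/a)
C(B(4, -5), 4)*c(-11) = (-48 + 40/((-3*(-5)*4)))*((-2 - 11)/(-11)) = (-48 + 40/60)*(-1/11*(-13)) = (-48 + 40*(1/60))*(13/11) = (-48 + 2/3)*(13/11) = -142/3*13/11 = -1846/33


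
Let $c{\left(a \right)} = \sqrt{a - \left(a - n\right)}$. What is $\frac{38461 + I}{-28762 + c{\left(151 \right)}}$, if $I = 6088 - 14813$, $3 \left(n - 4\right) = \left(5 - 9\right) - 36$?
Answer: $- \frac{320725062}{310219745} - \frac{7434 i \sqrt{21}}{310219745} \approx -1.0339 - 0.00010982 i$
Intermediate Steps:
$n = - \frac{28}{3}$ ($n = 4 + \frac{\left(5 - 9\right) - 36}{3} = 4 + \frac{-4 - 36}{3} = 4 + \frac{1}{3} \left(-40\right) = 4 - \frac{40}{3} = - \frac{28}{3} \approx -9.3333$)
$c{\left(a \right)} = \frac{2 i \sqrt{21}}{3}$ ($c{\left(a \right)} = \sqrt{a - \left(\frac{28}{3} + a\right)} = \sqrt{- \frac{28}{3}} = \frac{2 i \sqrt{21}}{3}$)
$I = -8725$
$\frac{38461 + I}{-28762 + c{\left(151 \right)}} = \frac{38461 - 8725}{-28762 + \frac{2 i \sqrt{21}}{3}} = \frac{29736}{-28762 + \frac{2 i \sqrt{21}}{3}}$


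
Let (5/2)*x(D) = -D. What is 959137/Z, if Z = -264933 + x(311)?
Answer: -4795685/1325287 ≈ -3.6186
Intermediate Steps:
x(D) = -2*D/5 (x(D) = 2*(-D)/5 = -2*D/5)
Z = -1325287/5 (Z = -264933 - ⅖*311 = -264933 - 622/5 = -1325287/5 ≈ -2.6506e+5)
959137/Z = 959137/(-1325287/5) = 959137*(-5/1325287) = -4795685/1325287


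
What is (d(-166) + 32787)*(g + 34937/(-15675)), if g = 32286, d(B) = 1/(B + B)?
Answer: 5508476921620979/5204100 ≈ 1.0585e+9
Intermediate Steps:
d(B) = 1/(2*B)
(d(-166) + 32787)*(g + 34937/(-15675)) = ((1/2)/(-166) + 32787)*(32286 + 34937/(-15675)) = ((1/2)*(-1/166) + 32787)*(32286 + 34937*(-1/15675)) = (-1/332 + 32787)*(32286 - 34937/15675) = (10885283/332)*(506048113/15675) = 5508476921620979/5204100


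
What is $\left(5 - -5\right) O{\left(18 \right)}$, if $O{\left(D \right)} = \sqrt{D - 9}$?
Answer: $30$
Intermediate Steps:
$O{\left(D \right)} = \sqrt{-9 + D}$
$\left(5 - -5\right) O{\left(18 \right)} = \left(5 - -5\right) \sqrt{-9 + 18} = \left(5 + 5\right) \sqrt{9} = 10 \cdot 3 = 30$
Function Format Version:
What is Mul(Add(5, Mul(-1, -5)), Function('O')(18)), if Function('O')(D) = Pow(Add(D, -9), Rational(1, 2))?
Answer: 30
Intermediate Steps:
Function('O')(D) = Pow(Add(-9, D), Rational(1, 2))
Mul(Add(5, Mul(-1, -5)), Function('O')(18)) = Mul(Add(5, Mul(-1, -5)), Pow(Add(-9, 18), Rational(1, 2))) = Mul(Add(5, 5), Pow(9, Rational(1, 2))) = Mul(10, 3) = 30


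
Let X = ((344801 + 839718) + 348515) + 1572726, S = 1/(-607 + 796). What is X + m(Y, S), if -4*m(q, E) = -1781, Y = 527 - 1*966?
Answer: 12424821/4 ≈ 3.1062e+6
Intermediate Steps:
Y = -439 (Y = 527 - 966 = -439)
S = 1/189 ≈ 0.0052910
m(q, E) = 1781/4 (m(q, E) = -1/4*(-1781) = 1781/4)
X = 3105760 (X = (1184519 + 348515) + 1572726 = 1533034 + 1572726 = 3105760)
X + m(Y, S) = 3105760 + 1781/4 = 12424821/4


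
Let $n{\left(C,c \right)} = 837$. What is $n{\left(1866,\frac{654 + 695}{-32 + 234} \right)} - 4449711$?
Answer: $-4448874$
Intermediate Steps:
$n{\left(1866,\frac{654 + 695}{-32 + 234} \right)} - 4449711 = 837 - 4449711 = -4448874$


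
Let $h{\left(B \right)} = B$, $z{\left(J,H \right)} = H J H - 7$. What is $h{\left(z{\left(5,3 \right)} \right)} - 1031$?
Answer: $-993$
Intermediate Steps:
$z{\left(J,H \right)} = -7 + J H^{2}$ ($z{\left(J,H \right)} = J H^{2} - 7 = -7 + J H^{2}$)
$h{\left(z{\left(5,3 \right)} \right)} - 1031 = \left(-7 + 5 \cdot 3^{2}\right) - 1031 = \left(-7 + 5 \cdot 9\right) - 1031 = \left(-7 + 45\right) - 1031 = 38 - 1031 = -993$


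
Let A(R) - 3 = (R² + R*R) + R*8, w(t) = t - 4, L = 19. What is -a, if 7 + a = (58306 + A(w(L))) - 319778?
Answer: 260906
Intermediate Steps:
w(t) = -4 + t
A(R) = 3 + 2*R² + 8*R (A(R) = 3 + ((R² + R*R) + R*8) = 3 + ((R² + R²) + 8*R) = 3 + (2*R² + 8*R) = 3 + 2*R² + 8*R)
a = -260906 (a = -7 + ((58306 + (3 + 2*(-4 + 19)² + 8*(-4 + 19))) - 319778) = -7 + ((58306 + (3 + 2*15² + 8*15)) - 319778) = -7 + ((58306 + (3 + 2*225 + 120)) - 319778) = -7 + ((58306 + (3 + 450 + 120)) - 319778) = -7 + ((58306 + 573) - 319778) = -7 + (58879 - 319778) = -7 - 260899 = -260906)
-a = -1*(-260906) = 260906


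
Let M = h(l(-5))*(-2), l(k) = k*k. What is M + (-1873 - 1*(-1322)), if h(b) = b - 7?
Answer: -587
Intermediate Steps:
l(k) = k²
h(b) = -7 + b
M = -36 (M = (-7 + (-5)²)*(-2) = (-7 + 25)*(-2) = 18*(-2) = -36)
M + (-1873 - 1*(-1322)) = -36 + (-1873 - 1*(-1322)) = -36 + (-1873 + 1322) = -36 - 551 = -587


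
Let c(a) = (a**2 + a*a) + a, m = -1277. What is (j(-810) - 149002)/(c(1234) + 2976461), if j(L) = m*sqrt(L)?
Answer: -149002/6023207 - 11493*I*sqrt(10)/6023207 ≈ -0.024738 - 0.006034*I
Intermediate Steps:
c(a) = a + 2*a**2 (c(a) = (a**2 + a**2) + a = 2*a**2 + a = a + 2*a**2)
j(L) = -1277*sqrt(L)
(j(-810) - 149002)/(c(1234) + 2976461) = (-11493*I*sqrt(10) - 149002)/(1234*(1 + 2*1234) + 2976461) = (-11493*I*sqrt(10) - 149002)/(1234*(1 + 2468) + 2976461) = (-11493*I*sqrt(10) - 149002)/(1234*2469 + 2976461) = (-149002 - 11493*I*sqrt(10))/(3046746 + 2976461) = (-149002 - 11493*I*sqrt(10))/6023207 = (-149002 - 11493*I*sqrt(10))*(1/6023207) = -149002/6023207 - 11493*I*sqrt(10)/6023207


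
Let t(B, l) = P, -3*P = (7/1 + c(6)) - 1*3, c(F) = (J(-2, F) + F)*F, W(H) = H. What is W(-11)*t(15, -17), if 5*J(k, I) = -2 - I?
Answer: 1672/15 ≈ 111.47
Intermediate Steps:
J(k, I) = -⅖ - I/5 (J(k, I) = (-2 - I)/5 = -⅖ - I/5)
c(F) = F*(-⅖ + 4*F/5) (c(F) = ((-⅖ - F/5) + F)*F = (-⅖ + 4*F/5)*F = F*(-⅖ + 4*F/5))
P = -152/15 (P = -((7/1 + (⅖)*6*(-1 + 2*6)) - 1*3)/3 = -((7*1 + (⅖)*6*(-1 + 12)) - 3)/3 = -((7 + (⅖)*6*11) - 3)/3 = -((7 + 132/5) - 3)/3 = -(167/5 - 3)/3 = -⅓*152/5 = -152/15 ≈ -10.133)
t(B, l) = -152/15
W(-11)*t(15, -17) = -11*(-152/15) = 1672/15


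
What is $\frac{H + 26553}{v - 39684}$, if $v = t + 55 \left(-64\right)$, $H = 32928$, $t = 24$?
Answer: $- \frac{59481}{43180} \approx -1.3775$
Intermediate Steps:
$v = -3496$ ($v = 24 + 55 \left(-64\right) = 24 - 3520 = -3496$)
$\frac{H + 26553}{v - 39684} = \frac{32928 + 26553}{-3496 - 39684} = \frac{59481}{-43180} = 59481 \left(- \frac{1}{43180}\right) = - \frac{59481}{43180}$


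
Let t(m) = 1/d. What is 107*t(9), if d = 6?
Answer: 107/6 ≈ 17.833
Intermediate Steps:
t(m) = ⅙ (t(m) = 1/6 = ⅙)
107*t(9) = 107*(⅙) = 107/6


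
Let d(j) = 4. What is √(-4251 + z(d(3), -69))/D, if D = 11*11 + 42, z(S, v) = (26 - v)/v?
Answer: I*√20245566/11247 ≈ 0.40006*I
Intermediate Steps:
z(S, v) = (26 - v)/v
D = 163 (D = 121 + 42 = 163)
√(-4251 + z(d(3), -69))/D = √(-4251 + (26 - 1*(-69))/(-69))/163 = √(-4251 - (26 + 69)/69)*(1/163) = √(-4251 - 1/69*95)*(1/163) = √(-4251 - 95/69)*(1/163) = √(-293414/69)*(1/163) = (I*√20245566/69)*(1/163) = I*√20245566/11247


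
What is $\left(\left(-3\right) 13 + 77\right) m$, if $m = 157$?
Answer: $5966$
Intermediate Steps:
$\left(\left(-3\right) 13 + 77\right) m = \left(\left(-3\right) 13 + 77\right) 157 = \left(-39 + 77\right) 157 = 38 \cdot 157 = 5966$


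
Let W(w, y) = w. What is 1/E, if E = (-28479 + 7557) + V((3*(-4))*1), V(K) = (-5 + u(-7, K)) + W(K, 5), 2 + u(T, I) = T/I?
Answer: -12/251285 ≈ -4.7755e-5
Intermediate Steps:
u(T, I) = -2 + T/I
V(K) = -7 + K - 7/K (V(K) = (-5 + (-2 - 7/K)) + K = (-7 - 7/K) + K = -7 + K - 7/K)
E = -251285/12 (E = (-28479 + 7557) + (-7 + (3*(-4))*1 - 7/((3*(-4))*1)) = -20922 + (-7 - 12*1 - 7/((-12*1))) = -20922 + (-7 - 12 - 7/(-12)) = -20922 + (-7 - 12 - 7*(-1/12)) = -20922 + (-7 - 12 + 7/12) = -20922 - 221/12 = -251285/12 ≈ -20940.)
1/E = 1/(-251285/12) = -12/251285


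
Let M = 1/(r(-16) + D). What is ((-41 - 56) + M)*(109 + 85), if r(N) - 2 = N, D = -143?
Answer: -2954620/157 ≈ -18819.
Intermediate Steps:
r(N) = 2 + N
M = -1/157 (M = 1/((2 - 16) - 143) = 1/(-14 - 143) = 1/(-157) = -1/157 ≈ -0.0063694)
((-41 - 56) + M)*(109 + 85) = ((-41 - 56) - 1/157)*(109 + 85) = (-97 - 1/157)*194 = -15230/157*194 = -2954620/157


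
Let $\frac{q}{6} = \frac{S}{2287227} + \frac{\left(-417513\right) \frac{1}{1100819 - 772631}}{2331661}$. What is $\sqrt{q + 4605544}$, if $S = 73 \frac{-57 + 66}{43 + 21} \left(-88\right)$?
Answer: $\frac{\sqrt{43544236028718813203885813098327624350139}}{97235504066127602} \approx 2146.1$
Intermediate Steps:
$S = - \frac{7227}{8}$ ($S = 73 \cdot \frac{9}{64} \left(-88\right) = \frac{657}{64} \left(-88\right) = - \frac{7227}{8} \approx -903.38$)
$q = - \frac{461492279609037}{194471008132255204}$ ($q = 6 \left(- \frac{7227}{8 \cdot 2287227} + \frac{\left(-417513\right) \frac{1}{1100819 - 772631}}{2331661}\right) = 6 \left(\left(- \frac{7227}{8}\right) \frac{1}{2287227} + - \frac{417513}{1100819 - 772631} \cdot \frac{1}{2331661}\right) = 6 \left(- \frac{2409}{6099272} + - \frac{417513}{328188} \cdot \frac{1}{2331661}\right) = 6 \left(- \frac{2409}{6099272} + \left(-417513\right) \frac{1}{328188} \cdot \frac{1}{2331661}\right) = 6 \left(- \frac{2409}{6099272} - \frac{139171}{255074386756}\right) = 6 \left(- \frac{153830759869679}{388942016264510408}\right) = - \frac{461492279609037}{194471008132255204} \approx -0.0023731$)
$\sqrt{q + 4605544} = \sqrt{- \frac{461492279609037}{194471008132255204} + 4605544} = \sqrt{\frac{895644784215966881641939}{194471008132255204}} = \frac{\sqrt{43544236028718813203885813098327624350139}}{97235504066127602}$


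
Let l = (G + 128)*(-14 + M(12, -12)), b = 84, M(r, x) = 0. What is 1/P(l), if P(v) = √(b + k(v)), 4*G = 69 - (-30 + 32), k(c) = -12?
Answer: √2/12 ≈ 0.11785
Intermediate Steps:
G = 67/4 (G = (69 - (-30 + 32))/4 = (69 - 1*2)/4 = (69 - 2)/4 = (¼)*67 = 67/4 ≈ 16.750)
l = -4053/2 (l = (67/4 + 128)*(-14 + 0) = (579/4)*(-14) = -4053/2 ≈ -2026.5)
P(v) = 6*√2 (P(v) = √(84 - 12) = √72 = 6*√2)
1/P(l) = 1/(6*√2) = √2/12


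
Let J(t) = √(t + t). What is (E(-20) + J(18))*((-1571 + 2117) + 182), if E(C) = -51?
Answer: -32760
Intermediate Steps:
J(t) = √2*√t (J(t) = √(2*t) = √2*√t)
(E(-20) + J(18))*((-1571 + 2117) + 182) = (-51 + √2*√18)*((-1571 + 2117) + 182) = (-51 + √2*(3*√2))*(546 + 182) = (-51 + 6)*728 = -45*728 = -32760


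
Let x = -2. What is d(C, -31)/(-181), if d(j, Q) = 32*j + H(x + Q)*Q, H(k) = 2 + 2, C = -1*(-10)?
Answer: -196/181 ≈ -1.0829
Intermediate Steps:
C = 10
H(k) = 4
d(j, Q) = 4*Q + 32*j (d(j, Q) = 32*j + 4*Q = 4*Q + 32*j)
d(C, -31)/(-181) = (4*(-31) + 32*10)/(-181) = (-124 + 320)*(-1/181) = 196*(-1/181) = -196/181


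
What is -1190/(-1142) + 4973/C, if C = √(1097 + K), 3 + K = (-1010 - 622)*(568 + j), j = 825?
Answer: 595/571 - 4973*I*√2272282/2272282 ≈ 1.042 - 3.299*I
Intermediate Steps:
K = -2273379 (K = -3 + (-1010 - 622)*(568 + 825) = -3 - 1632*1393 = -3 - 2273376 = -2273379)
C = I*√2272282 (C = √(1097 - 2273379) = √(-2272282) = I*√2272282 ≈ 1507.4*I)
-1190/(-1142) + 4973/C = -1190/(-1142) + 4973/((I*√2272282)) = -1190*(-1/1142) + 4973*(-I*√2272282/2272282) = 595/571 - 4973*I*√2272282/2272282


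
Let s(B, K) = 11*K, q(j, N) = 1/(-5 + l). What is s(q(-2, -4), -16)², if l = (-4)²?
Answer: 30976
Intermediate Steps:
l = 16
q(j, N) = 1/11 (q(j, N) = 1/(-5 + 16) = 1/11)
s(q(-2, -4), -16)² = (11*(-16))² = (-176)² = 30976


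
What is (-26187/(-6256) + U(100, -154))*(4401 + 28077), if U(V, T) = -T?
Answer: 16070293029/3128 ≈ 5.1376e+6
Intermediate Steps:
(-26187/(-6256) + U(100, -154))*(4401 + 28077) = (-26187/(-6256) - 1*(-154))*(4401 + 28077) = (-26187*(-1/6256) + 154)*32478 = (26187/6256 + 154)*32478 = (989611/6256)*32478 = 16070293029/3128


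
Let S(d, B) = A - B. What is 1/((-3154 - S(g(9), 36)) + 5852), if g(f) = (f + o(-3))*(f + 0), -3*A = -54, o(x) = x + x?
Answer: 1/2716 ≈ 0.00036819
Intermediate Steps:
o(x) = 2*x
A = 18 (A = -⅓*(-54) = 18)
g(f) = f*(-6 + f) (g(f) = (f + 2*(-3))*(f + 0) = (f - 6)*f = (-6 + f)*f = f*(-6 + f))
S(d, B) = 18 - B
1/((-3154 - S(g(9), 36)) + 5852) = 1/((-3154 - (18 - 1*36)) + 5852) = 1/((-3154 - (18 - 36)) + 5852) = 1/((-3154 - 1*(-18)) + 5852) = 1/((-3154 + 18) + 5852) = 1/(-3136 + 5852) = 1/2716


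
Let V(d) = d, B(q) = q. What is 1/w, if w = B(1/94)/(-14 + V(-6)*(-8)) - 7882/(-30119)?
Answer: 96260324/25220991 ≈ 3.8167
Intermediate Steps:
w = 25220991/96260324 (w = 1/(94*(-14 - 6*(-8))) - 7882/(-30119) = 1/(94*(-14 + 48)) - 7882*(-1/30119) = (1/94)/34 + 7882/30119 = (1/94)*(1/34) + 7882/30119 = 1/3196 + 7882/30119 = 25220991/96260324 ≈ 0.26201)
1/w = 1/(25220991/96260324) = 96260324/25220991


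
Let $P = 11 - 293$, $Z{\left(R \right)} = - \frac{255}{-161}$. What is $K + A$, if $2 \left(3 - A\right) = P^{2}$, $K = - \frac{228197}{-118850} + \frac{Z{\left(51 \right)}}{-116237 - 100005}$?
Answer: $- \frac{41126296243525384}{1034439558425} \approx -39757.0$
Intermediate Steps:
$Z{\left(R \right)} = \frac{255}{161}$ ($Z{\left(R \right)} = \left(-255\right) \left(- \frac{1}{161}\right) = \frac{255}{161}$)
$P = -282$
$K = \frac{1986159894191}{1034439558425}$ ($K = - \frac{228197}{-118850} + \frac{255}{161 \left(-116237 - 100005\right)} = \left(-228197\right) \left(- \frac{1}{118850}\right) + \frac{255}{161 \left(-116237 - 100005\right)} = \frac{228197}{118850} + \frac{255}{161 \left(-216242\right)} = \frac{228197}{118850} + \frac{255}{161} \left(- \frac{1}{216242}\right) = \frac{228197}{118850} - \frac{255}{34814962} = \frac{1986159894191}{1034439558425} \approx 1.92$)
$A = -39759$ ($A = 3 - \frac{\left(-282\right)^{2}}{2} = 3 - 39762 = -39759$)
$K + A = \frac{1986159894191}{1034439558425} - 39759 = - \frac{41126296243525384}{1034439558425}$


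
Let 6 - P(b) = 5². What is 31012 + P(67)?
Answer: 30993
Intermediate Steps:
P(b) = -19 (P(b) = 6 - 1*5² = 6 - 1*25 = 6 - 25 = -19)
31012 + P(67) = 31012 - 19 = 30993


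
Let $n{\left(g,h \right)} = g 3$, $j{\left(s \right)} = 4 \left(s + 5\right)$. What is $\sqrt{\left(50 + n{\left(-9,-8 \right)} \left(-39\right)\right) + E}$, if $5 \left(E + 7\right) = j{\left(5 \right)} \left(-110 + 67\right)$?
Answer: $4 \sqrt{47} \approx 27.423$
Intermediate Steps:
$j{\left(s \right)} = 20 + 4 s$ ($j{\left(s \right)} = 4 \left(5 + s\right) = 20 + 4 s$)
$n{\left(g,h \right)} = 3 g$
$E = -351$ ($E = -7 + \frac{\left(20 + 4 \cdot 5\right) \left(-110 + 67\right)}{5} = -7 + \frac{\left(20 + 20\right) \left(-43\right)}{5} = -7 + \frac{40 \left(-43\right)}{5} = -7 + \frac{1}{5} \left(-1720\right) = -7 - 344 = -351$)
$\sqrt{\left(50 + n{\left(-9,-8 \right)} \left(-39\right)\right) + E} = \sqrt{\left(50 + 3 \left(-9\right) \left(-39\right)\right) - 351} = \sqrt{\left(50 - -1053\right) - 351} = \sqrt{\left(50 + 1053\right) - 351} = \sqrt{1103 - 351} = \sqrt{752} = 4 \sqrt{47}$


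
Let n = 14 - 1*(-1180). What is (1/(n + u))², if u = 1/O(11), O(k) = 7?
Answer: 49/69872881 ≈ 7.0127e-7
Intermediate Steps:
u = ⅐ (u = 1/7 = ⅐ ≈ 0.14286)
n = 1194 (n = 14 + 1180 = 1194)
(1/(n + u))² = (1/(1194 + ⅐))² = (1/(8359/7))² = (7/8359)² = 49/69872881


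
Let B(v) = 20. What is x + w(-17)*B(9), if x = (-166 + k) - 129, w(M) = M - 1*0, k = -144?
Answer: -779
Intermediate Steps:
w(M) = M (w(M) = M + 0 = M)
x = -439 (x = (-166 - 144) - 129 = -310 - 129 = -439)
x + w(-17)*B(9) = -439 - 17*20 = -439 - 340 = -779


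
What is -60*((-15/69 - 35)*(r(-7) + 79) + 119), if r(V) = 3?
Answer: 3820980/23 ≈ 1.6613e+5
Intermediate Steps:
-60*((-15/69 - 35)*(r(-7) + 79) + 119) = -60*((-15/69 - 35)*(3 + 79) + 119) = -60*((-15*1/69 - 35)*82 + 119) = -60*((-5/23 - 35)*82 + 119) = -60*(-810/23*82 + 119) = -60*(-66420/23 + 119) = -60*(-63683/23) = 3820980/23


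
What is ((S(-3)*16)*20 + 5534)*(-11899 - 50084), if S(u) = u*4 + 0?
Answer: -104999202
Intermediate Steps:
S(u) = 4*u (S(u) = 4*u + 0 = 4*u)
((S(-3)*16)*20 + 5534)*(-11899 - 50084) = (((4*(-3))*16)*20 + 5534)*(-11899 - 50084) = (-12*16*20 + 5534)*(-61983) = (-192*20 + 5534)*(-61983) = (-3840 + 5534)*(-61983) = 1694*(-61983) = -104999202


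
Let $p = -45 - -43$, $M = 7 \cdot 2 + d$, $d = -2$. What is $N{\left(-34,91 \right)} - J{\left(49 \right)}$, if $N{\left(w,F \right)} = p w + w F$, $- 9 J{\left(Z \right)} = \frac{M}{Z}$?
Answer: $- \frac{444818}{147} \approx -3026.0$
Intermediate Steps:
$M = 12$ ($M = 7 \cdot 2 - 2 = 14 - 2 = 12$)
$p = -2$ ($p = -45 + 43 = -2$)
$J{\left(Z \right)} = - \frac{4}{3 Z}$ ($J{\left(Z \right)} = - \frac{12 \frac{1}{Z}}{9} = - \frac{4}{3 Z}$)
$N{\left(w,F \right)} = - 2 w + F w$ ($N{\left(w,F \right)} = - 2 w + w F = - 2 w + F w$)
$N{\left(-34,91 \right)} - J{\left(49 \right)} = - 34 \left(-2 + 91\right) - - \frac{4}{3 \cdot 49} = \left(-34\right) 89 - \left(- \frac{4}{3}\right) \frac{1}{49} = -3026 - - \frac{4}{147} = -3026 + \frac{4}{147} = - \frac{444818}{147}$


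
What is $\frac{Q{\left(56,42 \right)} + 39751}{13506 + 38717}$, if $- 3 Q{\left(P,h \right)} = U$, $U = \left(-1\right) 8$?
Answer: $\frac{119261}{156669} \approx 0.76123$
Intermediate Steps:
$U = -8$
$Q{\left(P,h \right)} = \frac{8}{3}$ ($Q{\left(P,h \right)} = \left(- \frac{1}{3}\right) \left(-8\right) = \frac{8}{3}$)
$\frac{Q{\left(56,42 \right)} + 39751}{13506 + 38717} = \frac{\frac{8}{3} + 39751}{13506 + 38717} = \frac{119261}{3 \cdot 52223} = \frac{119261}{3} \cdot \frac{1}{52223} = \frac{119261}{156669}$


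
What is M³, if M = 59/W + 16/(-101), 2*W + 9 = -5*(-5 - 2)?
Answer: 190208579751/2263571297 ≈ 84.030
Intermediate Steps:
W = 13 (W = -9/2 + (-5*(-5 - 2))/2 = -9/2 + (-5*(-7))/2 = -9/2 + (½)*35 = -9/2 + 35/2 = 13)
M = 5751/1313 (M = 59/13 + 16/(-101) = 59*(1/13) + 16*(-1/101) = 59/13 - 16/101 = 5751/1313 ≈ 4.3800)
M³ = (5751/1313)³ = 190208579751/2263571297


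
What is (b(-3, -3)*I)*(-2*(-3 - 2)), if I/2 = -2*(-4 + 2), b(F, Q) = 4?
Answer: 320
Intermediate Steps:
I = 8 (I = 2*(-2*(-4 + 2)) = 2*(-2*(-2)) = 2*4 = 8)
(b(-3, -3)*I)*(-2*(-3 - 2)) = (4*8)*(-2*(-3 - 2)) = 32*(-2*(-5)) = 32*10 = 320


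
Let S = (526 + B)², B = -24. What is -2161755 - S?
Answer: -2413759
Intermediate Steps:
S = 252004 (S = (526 - 24)² = 502² = 252004)
-2161755 - S = -2161755 - 1*252004 = -2161755 - 252004 = -2413759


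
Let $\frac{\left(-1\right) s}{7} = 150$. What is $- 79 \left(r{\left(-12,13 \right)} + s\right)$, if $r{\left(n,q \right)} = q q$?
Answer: $69599$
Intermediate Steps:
$s = -1050$ ($s = \left(-7\right) 150 = -1050$)
$r{\left(n,q \right)} = q^{2}$
$- 79 \left(r{\left(-12,13 \right)} + s\right) = - 79 \left(13^{2} - 1050\right) = - 79 \left(169 - 1050\right) = \left(-79\right) \left(-881\right) = 69599$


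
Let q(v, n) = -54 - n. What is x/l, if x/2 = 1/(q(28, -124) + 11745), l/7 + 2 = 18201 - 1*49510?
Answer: -2/2589576255 ≈ -7.7233e-10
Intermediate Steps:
l = -219177 (l = -14 + 7*(18201 - 1*49510) = -14 + 7*(18201 - 49510) = -14 + 7*(-31309) = -14 - 219163 = -219177)
x = 2/11815 (x = 2/((-54 - 1*(-124)) + 11745) = 2/((-54 + 124) + 11745) = 2/(70 + 11745) = 2/11815 ≈ 0.00016928)
x/l = (2/11815)/(-219177) = (2/11815)*(-1/219177) = -2/2589576255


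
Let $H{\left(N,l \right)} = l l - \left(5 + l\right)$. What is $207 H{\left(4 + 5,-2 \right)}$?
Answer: $207$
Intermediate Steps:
$H{\left(N,l \right)} = -5 + l^{2} - l$ ($H{\left(N,l \right)} = l^{2} - \left(5 + l\right) = -5 + l^{2} - l$)
$207 H{\left(4 + 5,-2 \right)} = 207 \left(-5 + \left(-2\right)^{2} - -2\right) = 207 \left(-5 + 4 + 2\right) = 207 \cdot 1 = 207$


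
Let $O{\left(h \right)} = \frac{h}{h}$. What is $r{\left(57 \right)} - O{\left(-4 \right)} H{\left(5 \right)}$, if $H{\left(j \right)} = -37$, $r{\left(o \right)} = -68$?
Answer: $-31$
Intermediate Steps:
$O{\left(h \right)} = 1$
$r{\left(57 \right)} - O{\left(-4 \right)} H{\left(5 \right)} = -68 - 1 \left(-37\right) = -68 - -37 = -68 + 37 = -31$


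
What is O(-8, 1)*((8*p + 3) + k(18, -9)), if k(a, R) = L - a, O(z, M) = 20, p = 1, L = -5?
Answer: -240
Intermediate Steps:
k(a, R) = -5 - a
O(-8, 1)*((8*p + 3) + k(18, -9)) = 20*((8*1 + 3) + (-5 - 1*18)) = 20*((8 + 3) + (-5 - 18)) = 20*(11 - 23) = 20*(-12) = -240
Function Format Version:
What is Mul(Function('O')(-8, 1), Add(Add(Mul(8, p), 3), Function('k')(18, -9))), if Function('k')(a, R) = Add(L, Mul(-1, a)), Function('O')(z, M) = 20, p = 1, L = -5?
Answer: -240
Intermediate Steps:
Function('k')(a, R) = Add(-5, Mul(-1, a))
Mul(Function('O')(-8, 1), Add(Add(Mul(8, p), 3), Function('k')(18, -9))) = Mul(20, Add(Add(Mul(8, 1), 3), Add(-5, Mul(-1, 18)))) = Mul(20, Add(Add(8, 3), Add(-5, -18))) = Mul(20, Add(11, -23)) = Mul(20, -12) = -240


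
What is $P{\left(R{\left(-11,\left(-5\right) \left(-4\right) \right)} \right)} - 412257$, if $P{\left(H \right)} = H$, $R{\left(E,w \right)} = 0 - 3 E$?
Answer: $-412224$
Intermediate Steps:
$R{\left(E,w \right)} = - 3 E$
$P{\left(R{\left(-11,\left(-5\right) \left(-4\right) \right)} \right)} - 412257 = \left(-3\right) \left(-11\right) - 412257 = 33 - 412257 = -412224$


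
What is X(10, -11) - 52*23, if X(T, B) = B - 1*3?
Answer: -1210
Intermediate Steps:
X(T, B) = -3 + B (X(T, B) = B - 3 = -3 + B)
X(10, -11) - 52*23 = (-3 - 11) - 52*23 = -14 - 1196 = -1210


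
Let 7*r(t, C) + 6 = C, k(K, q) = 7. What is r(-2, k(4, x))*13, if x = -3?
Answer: 13/7 ≈ 1.8571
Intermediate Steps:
r(t, C) = -6/7 + C/7
r(-2, k(4, x))*13 = (-6/7 + (⅐)*7)*13 = (-6/7 + 1)*13 = (⅐)*13 = 13/7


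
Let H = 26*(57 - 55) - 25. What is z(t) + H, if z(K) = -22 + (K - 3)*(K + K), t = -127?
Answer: 33025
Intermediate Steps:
H = 27 (H = 26*2 - 25 = 52 - 25 = 27)
z(K) = -22 + 2*K*(-3 + K) (z(K) = -22 + (-3 + K)*(2*K) = -22 + 2*K*(-3 + K))
z(t) + H = (-22 - 6*(-127) + 2*(-127)²) + 27 = (-22 + 762 + 2*16129) + 27 = (-22 + 762 + 32258) + 27 = 32998 + 27 = 33025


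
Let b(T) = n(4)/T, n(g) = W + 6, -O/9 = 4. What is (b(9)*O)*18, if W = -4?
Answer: -144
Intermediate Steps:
O = -36 (O = -9*4 = -36)
n(g) = 2 (n(g) = -4 + 6 = 2)
b(T) = 2/T
(b(9)*O)*18 = ((2/9)*(-36))*18 = -8*18 = -144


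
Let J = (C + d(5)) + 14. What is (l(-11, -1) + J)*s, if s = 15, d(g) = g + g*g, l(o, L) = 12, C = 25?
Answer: 1215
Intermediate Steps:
d(g) = g + g²
J = 69 (J = (25 + 5*(1 + 5)) + 14 = (25 + 5*6) + 14 = (25 + 30) + 14 = 55 + 14 = 69)
(l(-11, -1) + J)*s = (12 + 69)*15 = 81*15 = 1215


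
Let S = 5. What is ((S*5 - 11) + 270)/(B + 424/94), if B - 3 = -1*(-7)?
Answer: 6674/341 ≈ 19.572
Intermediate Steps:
B = 10 (B = 3 - 1*(-7) = 3 + 7 = 10)
((S*5 - 11) + 270)/(B + 424/94) = ((5*5 - 11) + 270)/(10 + 424/94) = ((25 - 11) + 270)/(10 + 424*(1/94)) = (14 + 270)/(10 + 212/47) = 284/(682/47) = 284*(47/682) = 6674/341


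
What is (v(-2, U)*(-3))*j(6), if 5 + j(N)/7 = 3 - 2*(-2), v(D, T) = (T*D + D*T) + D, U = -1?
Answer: -84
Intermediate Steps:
v(D, T) = D + 2*D*T (v(D, T) = (D*T + D*T) + D = 2*D*T + D = D + 2*D*T)
j(N) = 14 (j(N) = -35 + 7*(3 - 2*(-2)) = -35 + 7*(3 + 4) = -35 + 7*7 = -35 + 49 = 14)
(v(-2, U)*(-3))*j(6) = (-2*(1 + 2*(-1))*(-3))*14 = (-2*(1 - 2)*(-3))*14 = (-2*(-1)*(-3))*14 = (2*(-3))*14 = -6*14 = -84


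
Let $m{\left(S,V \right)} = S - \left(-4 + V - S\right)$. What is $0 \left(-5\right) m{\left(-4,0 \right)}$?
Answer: $0$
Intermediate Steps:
$m{\left(S,V \right)} = 4 - V + 2 S$ ($m{\left(S,V \right)} = S + \left(\left(S - V\right) + 4\right) = S + \left(4 + S - V\right) = 4 - V + 2 S$)
$0 \left(-5\right) m{\left(-4,0 \right)} = 0 \left(-5\right) \left(4 - 0 + 2 \left(-4\right)\right) = 0 \left(4 + 0 - 8\right) = 0 \left(-4\right) = 0$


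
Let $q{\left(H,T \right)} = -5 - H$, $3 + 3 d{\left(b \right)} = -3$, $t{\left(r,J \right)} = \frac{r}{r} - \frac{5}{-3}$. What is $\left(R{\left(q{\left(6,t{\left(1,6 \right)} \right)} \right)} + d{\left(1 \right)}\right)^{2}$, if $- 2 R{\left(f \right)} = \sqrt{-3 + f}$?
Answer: $\frac{\left(4 + i \sqrt{14}\right)^{2}}{4} \approx 0.5 + 7.4833 i$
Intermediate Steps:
$t{\left(r,J \right)} = \frac{8}{3}$ ($t{\left(r,J \right)} = 1 - - \frac{5}{3} = 1 + \frac{5}{3} = \frac{8}{3}$)
$d{\left(b \right)} = -2$ ($d{\left(b \right)} = -1 + \frac{1}{3} \left(-3\right) = -1 - 1 = -2$)
$R{\left(f \right)} = - \frac{\sqrt{-3 + f}}{2}$
$\left(R{\left(q{\left(6,t{\left(1,6 \right)} \right)} \right)} + d{\left(1 \right)}\right)^{2} = \left(- \frac{\sqrt{-3 - 11}}{2} - 2\right)^{2} = \left(- \frac{\sqrt{-14}}{2} - 2\right)^{2} = \left(- \frac{i \sqrt{14}}{2} - 2\right)^{2} = \left(-2 - \frac{i \sqrt{14}}{2}\right)^{2}$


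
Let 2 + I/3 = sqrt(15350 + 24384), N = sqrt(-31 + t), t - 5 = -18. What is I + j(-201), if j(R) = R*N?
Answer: -6 + 3*sqrt(39734) - 402*I*sqrt(11) ≈ 592.0 - 1333.3*I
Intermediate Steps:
t = -13 (t = 5 - 18 = -13)
N = 2*I*sqrt(11) (N = sqrt(-31 - 13) = sqrt(-44) = 2*I*sqrt(11) ≈ 6.6332*I)
j(R) = 2*I*R*sqrt(11) (j(R) = R*(2*I*sqrt(11)) = 2*I*R*sqrt(11))
I = -6 + 3*sqrt(39734) (I = -6 + 3*sqrt(15350 + 24384) = -6 + 3*sqrt(39734) ≈ 592.00)
I + j(-201) = (-6 + 3*sqrt(39734)) + 2*I*(-201)*sqrt(11) = (-6 + 3*sqrt(39734)) - 402*I*sqrt(11) = -6 + 3*sqrt(39734) - 402*I*sqrt(11)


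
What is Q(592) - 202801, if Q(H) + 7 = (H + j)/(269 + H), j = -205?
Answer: -58205767/287 ≈ -2.0281e+5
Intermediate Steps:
Q(H) = -7 + (-205 + H)/(269 + H) (Q(H) = -7 + (H - 205)/(269 + H) = -7 + (-205 + H)/(269 + H))
Q(592) - 202801 = 6*(-348 - 1*592)/(269 + 592) - 202801 = 6*(-348 - 592)/861 - 202801 = 6*(1/861)*(-940) - 202801 = -1880/287 - 202801 = -58205767/287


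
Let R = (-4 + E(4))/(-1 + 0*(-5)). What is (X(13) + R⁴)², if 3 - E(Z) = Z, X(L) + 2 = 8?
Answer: 398161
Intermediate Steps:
X(L) = 6 (X(L) = -2 + 8 = 6)
E(Z) = 3 - Z
R = 5 (R = (-4 + (3 - 1*4))/(-1 + 0*(-5)) = (-4 + (3 - 4))/(-1 + 0) = (-4 - 1)/(-1) = -5*(-1) = 5)
(X(13) + R⁴)² = (6 + 5⁴)² = (6 + 625)² = 631² = 398161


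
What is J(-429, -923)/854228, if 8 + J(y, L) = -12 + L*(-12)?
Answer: 2764/213557 ≈ 0.012943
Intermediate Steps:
J(y, L) = -20 - 12*L (J(y, L) = -8 + (-12 + L*(-12)) = -8 + (-12 - 12*L) = -20 - 12*L)
J(-429, -923)/854228 = (-20 - 12*(-923))/854228 = (-20 + 11076)*(1/854228) = 11056*(1/854228) = 2764/213557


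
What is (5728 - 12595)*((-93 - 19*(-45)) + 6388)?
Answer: -49099050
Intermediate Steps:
(5728 - 12595)*((-93 - 19*(-45)) + 6388) = -6867*((-93 + 855) + 6388) = -6867*(762 + 6388) = -6867*7150 = -49099050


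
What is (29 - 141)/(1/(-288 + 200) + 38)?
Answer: -9856/3343 ≈ -2.9482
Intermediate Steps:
(29 - 141)/(1/(-288 + 200) + 38) = -112/(1/(-88) + 38) = -112/(-1/88 + 38) = -112/3343/88 = -112*88/3343 = -9856/3343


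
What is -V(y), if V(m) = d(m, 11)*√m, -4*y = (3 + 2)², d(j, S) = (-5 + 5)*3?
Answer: 0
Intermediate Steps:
d(j, S) = 0 (d(j, S) = 0*3 = 0)
y = -25/4 (y = -(3 + 2)²/4 = -¼*5² = -¼*25 = -25/4 ≈ -6.2500)
V(m) = 0 (V(m) = 0*√m = 0)
-V(y) = -1*0 = 0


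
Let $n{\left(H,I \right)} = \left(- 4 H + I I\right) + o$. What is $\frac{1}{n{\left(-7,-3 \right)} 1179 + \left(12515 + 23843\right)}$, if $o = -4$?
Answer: $\frac{1}{75265} \approx 1.3286 \cdot 10^{-5}$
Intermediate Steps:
$n{\left(H,I \right)} = -4 + I^{2} - 4 H$ ($n{\left(H,I \right)} = \left(- 4 H + I I\right) - 4 = \left(- 4 H + I^{2}\right) - 4 = \left(I^{2} - 4 H\right) - 4 = -4 + I^{2} - 4 H$)
$\frac{1}{n{\left(-7,-3 \right)} 1179 + \left(12515 + 23843\right)} = \frac{1}{\left(-4 + \left(-3\right)^{2} - -28\right) 1179 + \left(12515 + 23843\right)} = \frac{1}{\left(-4 + 9 + 28\right) 1179 + 36358} = \frac{1}{33 \cdot 1179 + 36358} = \frac{1}{38907 + 36358} = \frac{1}{75265}$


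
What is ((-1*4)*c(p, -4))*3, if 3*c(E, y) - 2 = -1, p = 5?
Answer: -4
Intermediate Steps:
c(E, y) = ⅓ (c(E, y) = ⅔ + (⅓)*(-1) = ⅔ - ⅓ = ⅓)
((-1*4)*c(p, -4))*3 = (-1*4*(⅓))*3 = -4*⅓*3 = -4/3*3 = -4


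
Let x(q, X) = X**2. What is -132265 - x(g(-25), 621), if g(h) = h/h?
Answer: -517906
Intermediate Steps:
g(h) = 1
-132265 - x(g(-25), 621) = -132265 - 1*621**2 = -132265 - 1*385641 = -132265 - 385641 = -517906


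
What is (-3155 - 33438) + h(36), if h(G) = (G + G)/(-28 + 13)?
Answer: -182989/5 ≈ -36598.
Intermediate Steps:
h(G) = -2*G/15 (h(G) = (2*G)/(-15) = (2*G)*(-1/15) = -2*G/15)
(-3155 - 33438) + h(36) = (-3155 - 33438) - 2/15*36 = -36593 - 24/5 = -182989/5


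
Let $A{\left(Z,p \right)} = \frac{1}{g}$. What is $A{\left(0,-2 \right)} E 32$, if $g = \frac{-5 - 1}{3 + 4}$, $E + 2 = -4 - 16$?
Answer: $\frac{2464}{3} \approx 821.33$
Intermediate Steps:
$E = -22$ ($E = -2 - 20 = -22$)
$g = - \frac{6}{7} \approx -0.85714$
$A{\left(Z,p \right)} = - \frac{7}{6}$ ($A{\left(Z,p \right)} = \frac{1}{- \frac{6}{7}} = - \frac{7}{6}$)
$A{\left(0,-2 \right)} E 32 = \left(- \frac{7}{6}\right) \left(-22\right) 32 = \frac{77}{3} \cdot 32 = \frac{2464}{3}$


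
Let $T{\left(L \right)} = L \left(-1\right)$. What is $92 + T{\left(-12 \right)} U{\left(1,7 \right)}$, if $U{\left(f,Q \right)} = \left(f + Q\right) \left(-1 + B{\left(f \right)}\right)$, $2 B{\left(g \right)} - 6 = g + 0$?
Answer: $332$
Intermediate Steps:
$B{\left(g \right)} = 3 + \frac{g}{2}$ ($B{\left(g \right)} = 3 + \frac{g + 0}{2} = 3 + \frac{g}{2}$)
$T{\left(L \right)} = - L$
$U{\left(f,Q \right)} = \left(2 + \frac{f}{2}\right) \left(Q + f\right)$ ($U{\left(f,Q \right)} = \left(f + Q\right) \left(-1 + \left(3 + \frac{f}{2}\right)\right) = \left(Q + f\right) \left(2 + \frac{f}{2}\right) = \left(2 + \frac{f}{2}\right) \left(Q + f\right)$)
$92 + T{\left(-12 \right)} U{\left(1,7 \right)} = 92 + \left(-1\right) \left(-12\right) \left(\frac{1^{2}}{2} + 2 \cdot 7 + 2 \cdot 1 + \frac{1}{2} \cdot 7 \cdot 1\right) = 92 + 12 \left(\frac{1}{2} \cdot 1 + 14 + 2 + \frac{7}{2}\right) = 92 + 12 \left(\frac{1}{2} + 14 + 2 + \frac{7}{2}\right) = 92 + 12 \cdot 20 = 92 + 240 = 332$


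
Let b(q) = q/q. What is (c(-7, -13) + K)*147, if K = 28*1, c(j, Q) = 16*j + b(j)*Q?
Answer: -14259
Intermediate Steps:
b(q) = 1
c(j, Q) = Q + 16*j (c(j, Q) = 16*j + 1*Q = 16*j + Q = Q + 16*j)
K = 28
(c(-7, -13) + K)*147 = ((-13 + 16*(-7)) + 28)*147 = ((-13 - 112) + 28)*147 = (-125 + 28)*147 = -97*147 = -14259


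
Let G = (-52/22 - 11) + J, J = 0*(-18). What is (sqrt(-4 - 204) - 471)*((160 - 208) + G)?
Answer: 317925/11 - 2700*I*sqrt(13)/11 ≈ 28902.0 - 885.0*I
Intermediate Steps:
J = 0
G = -147/11 (G = (-52/22 - 11) + 0 = (-52*1/22 - 11) + 0 = (-26/11 - 11) + 0 = -147/11 + 0 = -147/11 ≈ -13.364)
(sqrt(-4 - 204) - 471)*((160 - 208) + G) = (sqrt(-4 - 204) - 471)*((160 - 208) - 147/11) = (sqrt(-208) - 471)*(-48 - 147/11) = (4*I*sqrt(13) - 471)*(-675/11) = (-471 + 4*I*sqrt(13))*(-675/11) = 317925/11 - 2700*I*sqrt(13)/11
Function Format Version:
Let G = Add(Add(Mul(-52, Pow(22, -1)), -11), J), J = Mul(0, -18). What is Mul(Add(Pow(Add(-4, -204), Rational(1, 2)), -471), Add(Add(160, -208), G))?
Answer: Add(Rational(317925, 11), Mul(Rational(-2700, 11), I, Pow(13, Rational(1, 2)))) ≈ Add(28902., Mul(-885.00, I))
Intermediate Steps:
J = 0
G = Rational(-147, 11) (G = Add(Add(Mul(-52, Pow(22, -1)), -11), 0) = Add(Add(Mul(-52, Rational(1, 22)), -11), 0) = Add(Add(Rational(-26, 11), -11), 0) = Add(Rational(-147, 11), 0) = Rational(-147, 11) ≈ -13.364)
Mul(Add(Pow(Add(-4, -204), Rational(1, 2)), -471), Add(Add(160, -208), G)) = Mul(Add(Pow(Add(-4, -204), Rational(1, 2)), -471), Add(Add(160, -208), Rational(-147, 11))) = Mul(Add(Pow(-208, Rational(1, 2)), -471), Add(-48, Rational(-147, 11))) = Mul(Add(Mul(4, I, Pow(13, Rational(1, 2))), -471), Rational(-675, 11)) = Mul(Add(-471, Mul(4, I, Pow(13, Rational(1, 2)))), Rational(-675, 11)) = Add(Rational(317925, 11), Mul(Rational(-2700, 11), I, Pow(13, Rational(1, 2))))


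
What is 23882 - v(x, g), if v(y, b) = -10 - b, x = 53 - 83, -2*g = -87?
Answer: 47871/2 ≈ 23936.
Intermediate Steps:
g = 87/2 (g = -½*(-87) = 87/2 ≈ 43.500)
x = -30
23882 - v(x, g) = 23882 - (-10 - 1*87/2) = 23882 - (-10 - 87/2) = 23882 - 1*(-107/2) = 23882 + 107/2 = 47871/2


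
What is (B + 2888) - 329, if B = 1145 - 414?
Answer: 3290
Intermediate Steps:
B = 731
(B + 2888) - 329 = (731 + 2888) - 329 = 3619 - 329 = 3290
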